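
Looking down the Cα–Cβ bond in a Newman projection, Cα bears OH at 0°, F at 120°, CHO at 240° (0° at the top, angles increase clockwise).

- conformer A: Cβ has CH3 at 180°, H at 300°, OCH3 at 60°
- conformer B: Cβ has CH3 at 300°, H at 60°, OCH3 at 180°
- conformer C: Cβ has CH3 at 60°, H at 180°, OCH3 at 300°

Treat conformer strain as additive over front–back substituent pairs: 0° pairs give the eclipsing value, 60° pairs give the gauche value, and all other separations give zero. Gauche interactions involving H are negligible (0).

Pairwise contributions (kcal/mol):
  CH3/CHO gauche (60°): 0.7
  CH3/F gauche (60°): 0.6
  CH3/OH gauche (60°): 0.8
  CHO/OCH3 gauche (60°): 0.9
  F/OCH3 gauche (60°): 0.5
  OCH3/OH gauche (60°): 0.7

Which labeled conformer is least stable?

C

A (staggered): OH(0°)/OCH3(60°) gauche 0.7; F(120°)/CH3(180°) gauche 0.6; F(120°)/OCH3(60°) gauche 0.5; CHO(240°)/CH3(180°) gauche 0.7 → 2.5 kcal/mol.
B (staggered): OH(0°)/CH3(300°) gauche 0.8; F(120°)/OCH3(180°) gauche 0.5; CHO(240°)/CH3(300°) gauche 0.7; CHO(240°)/OCH3(180°) gauche 0.9 → 2.9 kcal/mol.
C (staggered): OH(0°)/CH3(60°) gauche 0.8; OH(0°)/OCH3(300°) gauche 0.7; F(120°)/CH3(60°) gauche 0.6; CHO(240°)/OCH3(300°) gauche 0.9 → 3.0 kcal/mol.
C has the highest total (3.0 kcal/mol).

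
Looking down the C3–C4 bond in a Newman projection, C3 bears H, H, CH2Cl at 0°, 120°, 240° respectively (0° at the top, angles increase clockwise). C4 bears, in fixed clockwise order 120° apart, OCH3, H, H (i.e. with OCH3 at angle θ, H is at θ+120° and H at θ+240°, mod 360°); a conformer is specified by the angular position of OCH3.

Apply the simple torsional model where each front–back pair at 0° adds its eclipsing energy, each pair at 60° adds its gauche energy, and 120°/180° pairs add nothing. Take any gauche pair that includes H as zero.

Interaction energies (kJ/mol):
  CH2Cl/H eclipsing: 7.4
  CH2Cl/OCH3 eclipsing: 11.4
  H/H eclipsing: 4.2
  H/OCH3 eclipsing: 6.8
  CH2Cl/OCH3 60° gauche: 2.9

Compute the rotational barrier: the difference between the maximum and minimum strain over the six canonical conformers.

OCH3 at 0° (eclipsed): H(0°)/OCH3(0°) eclipsed 6.8; H(120°)/H(120°) eclipsed 4.2; CH2Cl(240°)/H(240°) eclipsed 7.4 → 18.4 kJ/mol.
OCH3 at 60° (staggered): no non-H gauche contacts → 0.0 kJ/mol.
OCH3 at 120° (eclipsed): H(0°)/H(0°) eclipsed 4.2; H(120°)/OCH3(120°) eclipsed 6.8; CH2Cl(240°)/H(240°) eclipsed 7.4 → 18.4 kJ/mol.
OCH3 at 180° (staggered): CH2Cl(240°)/OCH3(180°) gauche 2.9 → 2.9 kJ/mol.
OCH3 at 240° (eclipsed): H(0°)/H(0°) eclipsed 4.2; H(120°)/H(120°) eclipsed 4.2; CH2Cl(240°)/OCH3(240°) eclipsed 11.4 → 19.8 kJ/mol.
OCH3 at 300° (staggered): CH2Cl(240°)/OCH3(300°) gauche 2.9 → 2.9 kJ/mol.
Max at 240° (19.8 kJ/mol), min at 60° (0.0 kJ/mol); barrier = 19.8 kJ/mol.

19.8 kJ/mol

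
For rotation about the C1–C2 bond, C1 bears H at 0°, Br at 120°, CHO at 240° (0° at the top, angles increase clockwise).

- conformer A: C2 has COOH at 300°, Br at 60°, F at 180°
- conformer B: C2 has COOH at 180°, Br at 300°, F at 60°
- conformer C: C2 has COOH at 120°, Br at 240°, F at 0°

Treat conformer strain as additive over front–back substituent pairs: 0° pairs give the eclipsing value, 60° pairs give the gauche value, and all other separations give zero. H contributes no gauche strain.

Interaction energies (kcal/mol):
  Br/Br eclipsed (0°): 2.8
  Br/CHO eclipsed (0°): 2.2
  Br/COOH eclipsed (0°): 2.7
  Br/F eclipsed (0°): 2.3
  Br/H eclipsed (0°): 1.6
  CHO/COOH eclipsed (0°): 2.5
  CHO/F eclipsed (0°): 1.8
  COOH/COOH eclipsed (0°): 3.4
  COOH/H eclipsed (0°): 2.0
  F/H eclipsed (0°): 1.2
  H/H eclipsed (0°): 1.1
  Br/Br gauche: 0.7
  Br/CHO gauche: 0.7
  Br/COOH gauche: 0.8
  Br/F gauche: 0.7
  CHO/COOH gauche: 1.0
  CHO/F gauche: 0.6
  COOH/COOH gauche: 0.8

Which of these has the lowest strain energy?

A (staggered): Br–Br gauche, Br–F gauche, CHO–COOH gauche, CHO–F gauche; 0.7 + 0.7 + 1.0 + 0.6 = 3.0 kcal/mol.
B (staggered): Br–COOH gauche, Br–F gauche, CHO–COOH gauche, CHO–Br gauche; 0.8 + 0.7 + 1.0 + 0.7 = 3.2 kcal/mol.
C (eclipsed): H–F eclipsed, Br–COOH eclipsed, CHO–Br eclipsed; 1.2 + 2.7 + 2.2 = 6.1 kcal/mol.
A has the lowest total (3.0 kcal/mol).

A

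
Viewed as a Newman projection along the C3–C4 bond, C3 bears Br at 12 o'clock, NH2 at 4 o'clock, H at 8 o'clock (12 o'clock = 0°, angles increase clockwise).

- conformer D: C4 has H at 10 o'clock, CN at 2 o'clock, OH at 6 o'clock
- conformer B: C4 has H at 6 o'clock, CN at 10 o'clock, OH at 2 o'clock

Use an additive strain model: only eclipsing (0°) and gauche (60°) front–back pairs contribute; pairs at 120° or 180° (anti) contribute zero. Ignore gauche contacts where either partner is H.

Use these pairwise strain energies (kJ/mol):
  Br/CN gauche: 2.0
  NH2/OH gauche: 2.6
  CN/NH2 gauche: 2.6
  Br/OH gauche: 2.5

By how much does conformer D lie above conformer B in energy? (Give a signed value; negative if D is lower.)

D (staggered): Br(0°)/CN(60°) gauche 2.0; NH2(120°)/CN(60°) gauche 2.6; NH2(120°)/OH(180°) gauche 2.6 → 7.2 kJ/mol.
B (staggered): Br(0°)/CN(300°) gauche 2.0; Br(0°)/OH(60°) gauche 2.5; NH2(120°)/OH(60°) gauche 2.6 → 7.1 kJ/mol.
E(D) − E(B) = 7.2 − 7.1 = +0.1 kJ/mol.

+0.1 kJ/mol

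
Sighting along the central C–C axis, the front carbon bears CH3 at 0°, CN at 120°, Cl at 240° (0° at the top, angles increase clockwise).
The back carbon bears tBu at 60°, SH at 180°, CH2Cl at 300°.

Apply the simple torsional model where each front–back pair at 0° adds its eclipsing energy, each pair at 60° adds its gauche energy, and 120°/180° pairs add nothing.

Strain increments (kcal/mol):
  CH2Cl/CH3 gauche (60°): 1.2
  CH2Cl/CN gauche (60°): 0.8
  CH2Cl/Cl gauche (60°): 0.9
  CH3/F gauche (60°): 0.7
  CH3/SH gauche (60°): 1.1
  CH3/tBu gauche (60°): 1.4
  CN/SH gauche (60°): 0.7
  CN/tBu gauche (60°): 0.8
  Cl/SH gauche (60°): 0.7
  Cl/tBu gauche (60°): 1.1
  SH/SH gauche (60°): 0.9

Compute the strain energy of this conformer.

5.7 kcal/mol

This conformer (staggered): CH3(0°)/tBu(60°) gauche 1.4; CH3(0°)/CH2Cl(300°) gauche 1.2; CN(120°)/tBu(60°) gauche 0.8; CN(120°)/SH(180°) gauche 0.7; Cl(240°)/SH(180°) gauche 0.7; Cl(240°)/CH2Cl(300°) gauche 0.9 → 5.7 kcal/mol.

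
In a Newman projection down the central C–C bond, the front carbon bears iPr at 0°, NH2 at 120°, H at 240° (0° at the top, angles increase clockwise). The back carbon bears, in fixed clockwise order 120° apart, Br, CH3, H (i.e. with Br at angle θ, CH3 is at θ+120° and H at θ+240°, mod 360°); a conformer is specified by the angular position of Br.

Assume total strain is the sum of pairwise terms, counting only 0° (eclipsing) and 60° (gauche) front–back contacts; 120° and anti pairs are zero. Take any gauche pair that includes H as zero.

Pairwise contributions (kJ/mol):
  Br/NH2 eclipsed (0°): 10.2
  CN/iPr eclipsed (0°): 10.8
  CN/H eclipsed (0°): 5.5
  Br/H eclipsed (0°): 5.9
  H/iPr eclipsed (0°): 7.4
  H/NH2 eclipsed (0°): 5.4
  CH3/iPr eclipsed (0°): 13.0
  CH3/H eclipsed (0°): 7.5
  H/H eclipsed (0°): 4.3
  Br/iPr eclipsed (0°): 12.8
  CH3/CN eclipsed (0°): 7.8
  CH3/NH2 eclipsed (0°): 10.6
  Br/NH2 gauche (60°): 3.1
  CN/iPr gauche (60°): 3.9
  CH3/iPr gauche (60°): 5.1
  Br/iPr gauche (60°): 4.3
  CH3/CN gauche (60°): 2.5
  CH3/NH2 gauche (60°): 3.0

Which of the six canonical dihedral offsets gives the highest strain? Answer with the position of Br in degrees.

0°

Br at 0° (eclipsed): iPr(0°)/Br(0°) eclipsed 12.8; NH2(120°)/CH3(120°) eclipsed 10.6; H(240°)/H(240°) eclipsed 4.3 → 27.7 kJ/mol.
Br at 60° (staggered): iPr(0°)/Br(60°) gauche 4.3; NH2(120°)/Br(60°) gauche 3.1; NH2(120°)/CH3(180°) gauche 3.0 → 10.4 kJ/mol.
Br at 120° (eclipsed): iPr(0°)/H(0°) eclipsed 7.4; NH2(120°)/Br(120°) eclipsed 10.2; H(240°)/CH3(240°) eclipsed 7.5 → 25.1 kJ/mol.
Br at 180° (staggered): iPr(0°)/CH3(300°) gauche 5.1; NH2(120°)/Br(180°) gauche 3.1 → 8.2 kJ/mol.
Br at 240° (eclipsed): iPr(0°)/CH3(0°) eclipsed 13.0; NH2(120°)/H(120°) eclipsed 5.4; H(240°)/Br(240°) eclipsed 5.9 → 24.3 kJ/mol.
Br at 300° (staggered): iPr(0°)/Br(300°) gauche 4.3; iPr(0°)/CH3(60°) gauche 5.1; NH2(120°)/CH3(60°) gauche 3.0 → 12.4 kJ/mol.
The maximum (27.7 kJ/mol) occurs with Br at 0°.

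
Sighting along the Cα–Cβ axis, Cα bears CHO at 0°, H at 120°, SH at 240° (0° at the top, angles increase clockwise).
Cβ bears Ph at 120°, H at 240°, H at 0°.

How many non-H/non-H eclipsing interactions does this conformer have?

0

Every eclipsing pair involves H, so the count is 0.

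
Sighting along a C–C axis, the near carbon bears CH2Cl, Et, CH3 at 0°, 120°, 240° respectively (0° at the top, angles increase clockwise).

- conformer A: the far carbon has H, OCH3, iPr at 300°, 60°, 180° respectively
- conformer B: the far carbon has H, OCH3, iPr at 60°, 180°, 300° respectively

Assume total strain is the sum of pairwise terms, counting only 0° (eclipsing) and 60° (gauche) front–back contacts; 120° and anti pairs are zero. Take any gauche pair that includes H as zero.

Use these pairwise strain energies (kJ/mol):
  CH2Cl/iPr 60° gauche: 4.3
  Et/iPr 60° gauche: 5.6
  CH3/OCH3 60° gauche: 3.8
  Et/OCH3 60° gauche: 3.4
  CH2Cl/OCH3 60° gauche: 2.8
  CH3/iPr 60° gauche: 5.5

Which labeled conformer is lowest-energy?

B

A (staggered): CH2Cl(0°)/OCH3(60°) gauche 2.8; Et(120°)/OCH3(60°) gauche 3.4; Et(120°)/iPr(180°) gauche 5.6; CH3(240°)/iPr(180°) gauche 5.5 → 17.3 kJ/mol.
B (staggered): CH2Cl(0°)/iPr(300°) gauche 4.3; Et(120°)/OCH3(180°) gauche 3.4; CH3(240°)/OCH3(180°) gauche 3.8; CH3(240°)/iPr(300°) gauche 5.5 → 17.0 kJ/mol.
B has the lowest total (17.0 kJ/mol).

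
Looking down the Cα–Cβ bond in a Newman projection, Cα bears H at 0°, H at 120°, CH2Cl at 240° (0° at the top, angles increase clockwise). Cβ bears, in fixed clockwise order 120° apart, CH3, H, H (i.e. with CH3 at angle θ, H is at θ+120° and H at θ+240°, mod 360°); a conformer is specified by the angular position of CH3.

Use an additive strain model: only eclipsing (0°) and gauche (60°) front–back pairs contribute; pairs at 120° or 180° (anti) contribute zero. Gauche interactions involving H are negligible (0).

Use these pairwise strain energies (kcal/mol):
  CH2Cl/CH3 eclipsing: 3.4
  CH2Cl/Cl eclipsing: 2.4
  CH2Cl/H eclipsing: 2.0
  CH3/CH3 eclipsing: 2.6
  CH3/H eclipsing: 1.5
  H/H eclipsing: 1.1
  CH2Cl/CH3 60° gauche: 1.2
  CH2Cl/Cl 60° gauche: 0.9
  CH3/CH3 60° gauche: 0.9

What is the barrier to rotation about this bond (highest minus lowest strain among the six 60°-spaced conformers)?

5.6 kcal/mol

CH3 at 0° (eclipsed): H(0°)/CH3(0°) eclipsed 1.5; H(120°)/H(120°) eclipsed 1.1; CH2Cl(240°)/H(240°) eclipsed 2.0 → 4.6 kcal/mol.
CH3 at 60° (staggered): no non-H gauche contacts → 0.0 kcal/mol.
CH3 at 120° (eclipsed): H(0°)/H(0°) eclipsed 1.1; H(120°)/CH3(120°) eclipsed 1.5; CH2Cl(240°)/H(240°) eclipsed 2.0 → 4.6 kcal/mol.
CH3 at 180° (staggered): CH2Cl(240°)/CH3(180°) gauche 1.2 → 1.2 kcal/mol.
CH3 at 240° (eclipsed): H(0°)/H(0°) eclipsed 1.1; H(120°)/H(120°) eclipsed 1.1; CH2Cl(240°)/CH3(240°) eclipsed 3.4 → 5.6 kcal/mol.
CH3 at 300° (staggered): CH2Cl(240°)/CH3(300°) gauche 1.2 → 1.2 kcal/mol.
Max at 240° (5.6 kcal/mol), min at 60° (0.0 kcal/mol); barrier = 5.6 kcal/mol.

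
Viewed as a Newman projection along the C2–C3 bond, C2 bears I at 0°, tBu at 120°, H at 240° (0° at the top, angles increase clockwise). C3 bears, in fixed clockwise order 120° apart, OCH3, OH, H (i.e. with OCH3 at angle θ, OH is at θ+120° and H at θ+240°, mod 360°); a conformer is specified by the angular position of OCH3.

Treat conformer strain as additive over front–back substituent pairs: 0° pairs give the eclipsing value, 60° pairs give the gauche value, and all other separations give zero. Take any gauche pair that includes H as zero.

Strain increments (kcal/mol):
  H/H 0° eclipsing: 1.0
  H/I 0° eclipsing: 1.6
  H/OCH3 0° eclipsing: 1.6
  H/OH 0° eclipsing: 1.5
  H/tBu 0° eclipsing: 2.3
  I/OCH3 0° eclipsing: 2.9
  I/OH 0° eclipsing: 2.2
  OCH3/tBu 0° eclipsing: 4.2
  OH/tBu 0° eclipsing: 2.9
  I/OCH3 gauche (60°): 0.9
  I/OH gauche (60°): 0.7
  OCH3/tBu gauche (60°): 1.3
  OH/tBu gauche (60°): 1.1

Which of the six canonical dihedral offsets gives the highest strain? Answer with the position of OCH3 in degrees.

OCH3 at 0° is eclipsed. I at 0° is eclipsed with OCH3 at 0° (2.9); tBu at 120° is eclipsed with OH at 120° (2.9); H at 240° is eclipsed with H at 240° (1.0). Total 6.8 kcal/mol.
OCH3 at 60° is staggered. I at 0° is gauche with OCH3 at 60° (0.9); tBu at 120° is gauche with OCH3 at 60° (1.3); tBu at 120° is gauche with OH at 180° (1.1). Total 3.3 kcal/mol.
OCH3 at 120° is eclipsed. I at 0° is eclipsed with H at 0° (1.6); tBu at 120° is eclipsed with OCH3 at 120° (4.2); H at 240° is eclipsed with OH at 240° (1.5). Total 7.3 kcal/mol.
OCH3 at 180° is staggered. I at 0° is gauche with OH at 300° (0.7); tBu at 120° is gauche with OCH3 at 180° (1.3). Total 2.0 kcal/mol.
OCH3 at 240° is eclipsed. I at 0° is eclipsed with OH at 0° (2.2); tBu at 120° is eclipsed with H at 120° (2.3); H at 240° is eclipsed with OCH3 at 240° (1.6). Total 6.1 kcal/mol.
OCH3 at 300° is staggered. I at 0° is gauche with OCH3 at 300° (0.9); I at 0° is gauche with OH at 60° (0.7); tBu at 120° is gauche with OH at 60° (1.1). Total 2.7 kcal/mol.
The maximum (7.3 kcal/mol) occurs with OCH3 at 120°.

120°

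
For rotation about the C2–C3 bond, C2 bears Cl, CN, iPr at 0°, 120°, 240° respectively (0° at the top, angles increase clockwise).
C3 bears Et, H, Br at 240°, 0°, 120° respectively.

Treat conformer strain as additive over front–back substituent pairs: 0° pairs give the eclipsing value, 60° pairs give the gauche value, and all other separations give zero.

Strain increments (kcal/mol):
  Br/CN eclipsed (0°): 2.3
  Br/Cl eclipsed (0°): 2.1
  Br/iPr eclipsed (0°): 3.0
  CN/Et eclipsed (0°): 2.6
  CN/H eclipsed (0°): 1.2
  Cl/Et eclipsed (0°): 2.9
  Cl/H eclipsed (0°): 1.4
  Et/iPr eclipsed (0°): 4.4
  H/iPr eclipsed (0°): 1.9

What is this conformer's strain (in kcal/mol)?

8.1 kcal/mol

This conformer (eclipsed): Cl–H eclipsed, CN–Br eclipsed, iPr–Et eclipsed; 1.4 + 2.3 + 4.4 = 8.1 kcal/mol.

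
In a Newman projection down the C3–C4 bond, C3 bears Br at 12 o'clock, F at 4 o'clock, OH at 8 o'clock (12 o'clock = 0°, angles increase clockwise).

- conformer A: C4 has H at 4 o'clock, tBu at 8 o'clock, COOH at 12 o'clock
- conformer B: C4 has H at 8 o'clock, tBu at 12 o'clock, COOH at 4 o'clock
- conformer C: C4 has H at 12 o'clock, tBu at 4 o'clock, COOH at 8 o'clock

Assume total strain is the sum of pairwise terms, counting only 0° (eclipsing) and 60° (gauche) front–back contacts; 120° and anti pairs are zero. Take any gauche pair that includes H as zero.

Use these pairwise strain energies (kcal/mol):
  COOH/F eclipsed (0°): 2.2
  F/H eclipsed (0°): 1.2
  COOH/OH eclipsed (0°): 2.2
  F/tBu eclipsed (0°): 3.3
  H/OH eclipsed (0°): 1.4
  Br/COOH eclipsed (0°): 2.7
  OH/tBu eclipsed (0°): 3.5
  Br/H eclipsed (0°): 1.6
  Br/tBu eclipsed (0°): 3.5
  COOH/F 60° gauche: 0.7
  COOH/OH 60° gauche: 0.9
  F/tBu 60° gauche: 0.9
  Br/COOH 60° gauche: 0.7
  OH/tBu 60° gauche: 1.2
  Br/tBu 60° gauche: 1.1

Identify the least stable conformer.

A (eclipsed): Br(0°)/COOH(0°) eclipsed 2.7; F(120°)/H(120°) eclipsed 1.2; OH(240°)/tBu(240°) eclipsed 3.5 → 7.4 kcal/mol.
B (eclipsed): Br(0°)/tBu(0°) eclipsed 3.5; F(120°)/COOH(120°) eclipsed 2.2; OH(240°)/H(240°) eclipsed 1.4 → 7.1 kcal/mol.
C (eclipsed): Br(0°)/H(0°) eclipsed 1.6; F(120°)/tBu(120°) eclipsed 3.3; OH(240°)/COOH(240°) eclipsed 2.2 → 7.1 kcal/mol.
A has the highest total (7.4 kcal/mol).

A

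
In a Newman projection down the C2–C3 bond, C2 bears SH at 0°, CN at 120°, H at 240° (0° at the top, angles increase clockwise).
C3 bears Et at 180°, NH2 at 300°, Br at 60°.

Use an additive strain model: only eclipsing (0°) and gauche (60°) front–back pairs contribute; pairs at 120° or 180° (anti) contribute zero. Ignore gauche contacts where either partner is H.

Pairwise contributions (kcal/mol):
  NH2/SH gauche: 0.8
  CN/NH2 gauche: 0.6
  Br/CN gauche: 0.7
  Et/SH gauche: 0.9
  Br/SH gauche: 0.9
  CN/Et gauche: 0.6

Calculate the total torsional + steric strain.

This conformer is staggered. SH at 0° is gauche with NH2 at 300° (0.8); SH at 0° is gauche with Br at 60° (0.9); CN at 120° is gauche with Et at 180° (0.6); CN at 120° is gauche with Br at 60° (0.7). Total 3.0 kcal/mol.

3.0 kcal/mol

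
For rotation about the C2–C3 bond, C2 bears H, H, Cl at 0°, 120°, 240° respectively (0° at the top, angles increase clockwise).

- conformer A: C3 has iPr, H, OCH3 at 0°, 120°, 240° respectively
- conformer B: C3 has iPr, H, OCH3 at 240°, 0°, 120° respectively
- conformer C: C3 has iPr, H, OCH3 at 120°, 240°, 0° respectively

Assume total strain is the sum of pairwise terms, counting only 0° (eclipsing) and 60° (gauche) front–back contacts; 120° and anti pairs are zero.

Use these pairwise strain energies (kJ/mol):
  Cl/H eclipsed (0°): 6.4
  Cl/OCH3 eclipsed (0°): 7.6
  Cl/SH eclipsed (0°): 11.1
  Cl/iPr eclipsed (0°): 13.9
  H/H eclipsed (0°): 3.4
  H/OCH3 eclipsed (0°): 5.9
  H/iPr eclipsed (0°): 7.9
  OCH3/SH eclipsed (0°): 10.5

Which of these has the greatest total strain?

A is eclipsed. H at 0° is eclipsed with iPr at 0° (7.9); H at 120° is eclipsed with H at 120° (3.4); Cl at 240° is eclipsed with OCH3 at 240° (7.6). Total 18.9 kJ/mol.
B is eclipsed. H at 0° is eclipsed with H at 0° (3.4); H at 120° is eclipsed with OCH3 at 120° (5.9); Cl at 240° is eclipsed with iPr at 240° (13.9). Total 23.2 kJ/mol.
C is eclipsed. H at 0° is eclipsed with OCH3 at 0° (5.9); H at 120° is eclipsed with iPr at 120° (7.9); Cl at 240° is eclipsed with H at 240° (6.4). Total 20.2 kJ/mol.
B has the highest total (23.2 kJ/mol).

B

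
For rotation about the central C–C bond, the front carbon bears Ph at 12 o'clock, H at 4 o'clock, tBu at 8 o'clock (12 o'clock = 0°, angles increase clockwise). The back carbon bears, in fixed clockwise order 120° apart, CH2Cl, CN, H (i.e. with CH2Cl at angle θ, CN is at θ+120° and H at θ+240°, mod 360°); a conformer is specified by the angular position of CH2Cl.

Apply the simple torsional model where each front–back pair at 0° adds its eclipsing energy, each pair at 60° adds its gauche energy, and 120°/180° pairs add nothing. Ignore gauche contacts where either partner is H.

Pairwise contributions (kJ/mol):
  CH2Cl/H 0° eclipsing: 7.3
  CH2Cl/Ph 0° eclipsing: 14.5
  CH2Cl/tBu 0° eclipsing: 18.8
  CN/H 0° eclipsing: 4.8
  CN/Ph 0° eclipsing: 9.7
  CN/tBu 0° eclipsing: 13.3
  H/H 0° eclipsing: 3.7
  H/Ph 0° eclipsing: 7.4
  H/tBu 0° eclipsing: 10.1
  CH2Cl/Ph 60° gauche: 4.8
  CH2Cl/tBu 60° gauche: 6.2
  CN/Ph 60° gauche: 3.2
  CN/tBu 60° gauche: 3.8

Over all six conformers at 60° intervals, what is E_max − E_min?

23.6 kJ/mol

CH2Cl at 0° (eclipsed): Ph–CH2Cl eclipsed, H–CN eclipsed, tBu–H eclipsed; 14.5 + 4.8 + 10.1 = 29.4 kJ/mol.
CH2Cl at 60° (staggered): Ph–CH2Cl gauche, tBu–CN gauche; 4.8 + 3.8 = 8.6 kJ/mol.
CH2Cl at 120° (eclipsed): Ph–H eclipsed, H–CH2Cl eclipsed, tBu–CN eclipsed; 7.4 + 7.3 + 13.3 = 28.0 kJ/mol.
CH2Cl at 180° (staggered): Ph–CN gauche, tBu–CH2Cl gauche, tBu–CN gauche; 3.2 + 6.2 + 3.8 = 13.2 kJ/mol.
CH2Cl at 240° (eclipsed): Ph–CN eclipsed, H–H eclipsed, tBu–CH2Cl eclipsed; 9.7 + 3.7 + 18.8 = 32.2 kJ/mol.
CH2Cl at 300° (staggered): Ph–CH2Cl gauche, Ph–CN gauche, tBu–CH2Cl gauche; 4.8 + 3.2 + 6.2 = 14.2 kJ/mol.
Max at 240° (32.2 kJ/mol), min at 60° (8.6 kJ/mol); barrier = 23.6 kJ/mol.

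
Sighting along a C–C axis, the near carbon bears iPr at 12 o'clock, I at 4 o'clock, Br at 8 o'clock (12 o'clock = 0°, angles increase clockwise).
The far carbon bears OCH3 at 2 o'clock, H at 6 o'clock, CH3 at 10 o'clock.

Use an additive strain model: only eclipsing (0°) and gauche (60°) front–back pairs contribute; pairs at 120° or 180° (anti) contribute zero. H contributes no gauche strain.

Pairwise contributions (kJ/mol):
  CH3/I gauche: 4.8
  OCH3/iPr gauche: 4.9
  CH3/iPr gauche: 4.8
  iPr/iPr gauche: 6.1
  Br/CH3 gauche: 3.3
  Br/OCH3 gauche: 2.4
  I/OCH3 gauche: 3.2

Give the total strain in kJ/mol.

16.2 kJ/mol

This conformer is staggered. iPr at 0° is gauche with OCH3 at 60° (4.9); iPr at 0° is gauche with CH3 at 300° (4.8); I at 120° is gauche with OCH3 at 60° (3.2); Br at 240° is gauche with CH3 at 300° (3.3). Total 16.2 kJ/mol.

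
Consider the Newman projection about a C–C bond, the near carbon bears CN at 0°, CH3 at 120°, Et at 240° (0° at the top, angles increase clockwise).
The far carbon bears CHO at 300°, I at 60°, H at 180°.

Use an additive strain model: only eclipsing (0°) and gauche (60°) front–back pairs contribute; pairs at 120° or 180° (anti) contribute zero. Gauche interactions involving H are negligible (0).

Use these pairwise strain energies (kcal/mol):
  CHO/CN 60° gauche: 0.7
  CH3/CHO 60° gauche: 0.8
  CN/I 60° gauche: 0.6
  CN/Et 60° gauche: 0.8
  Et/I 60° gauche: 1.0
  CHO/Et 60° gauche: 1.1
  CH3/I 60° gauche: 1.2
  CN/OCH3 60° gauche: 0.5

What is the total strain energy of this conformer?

3.6 kcal/mol

This conformer is staggered. CN at 0° is gauche with CHO at 300° (0.7); CN at 0° is gauche with I at 60° (0.6); CH3 at 120° is gauche with I at 60° (1.2); Et at 240° is gauche with CHO at 300° (1.1). Total 3.6 kcal/mol.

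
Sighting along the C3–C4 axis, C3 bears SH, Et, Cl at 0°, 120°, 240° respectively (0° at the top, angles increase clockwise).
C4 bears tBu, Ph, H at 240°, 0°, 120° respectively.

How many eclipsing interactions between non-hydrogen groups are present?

2

Non-H eclipsing pairs: SH(0°)/Ph(0°); Cl(240°)/tBu(240°) — 2 interactions.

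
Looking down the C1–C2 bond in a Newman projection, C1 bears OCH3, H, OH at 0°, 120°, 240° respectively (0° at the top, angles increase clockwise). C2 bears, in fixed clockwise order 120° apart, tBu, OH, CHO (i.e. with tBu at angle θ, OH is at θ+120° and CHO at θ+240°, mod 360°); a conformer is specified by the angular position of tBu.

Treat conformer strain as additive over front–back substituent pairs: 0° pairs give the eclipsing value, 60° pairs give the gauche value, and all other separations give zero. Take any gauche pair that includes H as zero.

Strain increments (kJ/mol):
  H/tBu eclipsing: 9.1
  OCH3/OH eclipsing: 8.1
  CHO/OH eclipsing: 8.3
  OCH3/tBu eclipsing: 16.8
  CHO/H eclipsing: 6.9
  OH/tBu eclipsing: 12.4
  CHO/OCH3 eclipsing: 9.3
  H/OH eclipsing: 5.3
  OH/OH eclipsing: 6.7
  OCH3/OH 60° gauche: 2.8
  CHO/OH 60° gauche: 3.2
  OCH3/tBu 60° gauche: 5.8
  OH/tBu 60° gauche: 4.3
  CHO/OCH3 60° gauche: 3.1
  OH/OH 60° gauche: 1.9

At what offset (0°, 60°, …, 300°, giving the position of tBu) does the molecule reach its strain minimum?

180°

tBu at 0° is eclipsed. OCH3 at 0° is eclipsed with tBu at 0° (16.8); H at 120° is eclipsed with OH at 120° (5.3); OH at 240° is eclipsed with CHO at 240° (8.3). Total 30.4 kJ/mol.
tBu at 60° is staggered. OCH3 at 0° is gauche with tBu at 60° (5.8); OCH3 at 0° is gauche with CHO at 300° (3.1); OH at 240° is gauche with OH at 180° (1.9); OH at 240° is gauche with CHO at 300° (3.2). Total 14.0 kJ/mol.
tBu at 120° is eclipsed. OCH3 at 0° is eclipsed with CHO at 0° (9.3); H at 120° is eclipsed with tBu at 120° (9.1); OH at 240° is eclipsed with OH at 240° (6.7). Total 25.1 kJ/mol.
tBu at 180° is staggered. OCH3 at 0° is gauche with OH at 300° (2.8); OCH3 at 0° is gauche with CHO at 60° (3.1); OH at 240° is gauche with tBu at 180° (4.3); OH at 240° is gauche with OH at 300° (1.9). Total 12.1 kJ/mol.
tBu at 240° is eclipsed. OCH3 at 0° is eclipsed with OH at 0° (8.1); H at 120° is eclipsed with CHO at 120° (6.9); OH at 240° is eclipsed with tBu at 240° (12.4). Total 27.4 kJ/mol.
tBu at 300° is staggered. OCH3 at 0° is gauche with tBu at 300° (5.8); OCH3 at 0° is gauche with OH at 60° (2.8); OH at 240° is gauche with tBu at 300° (4.3); OH at 240° is gauche with CHO at 180° (3.2). Total 16.1 kJ/mol.
The minimum (12.1 kJ/mol) occurs with tBu at 180°.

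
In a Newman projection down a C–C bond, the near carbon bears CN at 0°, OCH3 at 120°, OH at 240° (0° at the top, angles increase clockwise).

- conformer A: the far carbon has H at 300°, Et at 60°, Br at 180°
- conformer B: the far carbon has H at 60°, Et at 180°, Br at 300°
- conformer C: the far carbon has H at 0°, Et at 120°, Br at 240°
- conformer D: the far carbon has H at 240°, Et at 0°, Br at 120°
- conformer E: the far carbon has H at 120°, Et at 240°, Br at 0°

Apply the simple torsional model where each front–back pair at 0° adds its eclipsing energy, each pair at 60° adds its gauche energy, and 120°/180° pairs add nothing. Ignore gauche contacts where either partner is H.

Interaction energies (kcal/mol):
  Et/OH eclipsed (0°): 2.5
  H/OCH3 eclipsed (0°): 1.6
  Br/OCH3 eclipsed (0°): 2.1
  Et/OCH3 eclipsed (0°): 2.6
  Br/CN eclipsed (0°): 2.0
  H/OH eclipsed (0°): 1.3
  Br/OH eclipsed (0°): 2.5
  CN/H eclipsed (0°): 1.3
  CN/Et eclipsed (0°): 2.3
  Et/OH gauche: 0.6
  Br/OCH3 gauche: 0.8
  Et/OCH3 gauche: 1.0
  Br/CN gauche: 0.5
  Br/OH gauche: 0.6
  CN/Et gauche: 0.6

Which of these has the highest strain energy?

C

A (staggered): CN–Et gauche, OCH3–Et gauche, OCH3–Br gauche, OH–Br gauche; 0.6 + 1.0 + 0.8 + 0.6 = 3.0 kcal/mol.
B (staggered): CN–Br gauche, OCH3–Et gauche, OH–Et gauche, OH–Br gauche; 0.5 + 1.0 + 0.6 + 0.6 = 2.7 kcal/mol.
C (eclipsed): CN–H eclipsed, OCH3–Et eclipsed, OH–Br eclipsed; 1.3 + 2.6 + 2.5 = 6.4 kcal/mol.
D (eclipsed): CN–Et eclipsed, OCH3–Br eclipsed, OH–H eclipsed; 2.3 + 2.1 + 1.3 = 5.7 kcal/mol.
E (eclipsed): CN–Br eclipsed, OCH3–H eclipsed, OH–Et eclipsed; 2.0 + 1.6 + 2.5 = 6.1 kcal/mol.
C has the highest total (6.4 kcal/mol).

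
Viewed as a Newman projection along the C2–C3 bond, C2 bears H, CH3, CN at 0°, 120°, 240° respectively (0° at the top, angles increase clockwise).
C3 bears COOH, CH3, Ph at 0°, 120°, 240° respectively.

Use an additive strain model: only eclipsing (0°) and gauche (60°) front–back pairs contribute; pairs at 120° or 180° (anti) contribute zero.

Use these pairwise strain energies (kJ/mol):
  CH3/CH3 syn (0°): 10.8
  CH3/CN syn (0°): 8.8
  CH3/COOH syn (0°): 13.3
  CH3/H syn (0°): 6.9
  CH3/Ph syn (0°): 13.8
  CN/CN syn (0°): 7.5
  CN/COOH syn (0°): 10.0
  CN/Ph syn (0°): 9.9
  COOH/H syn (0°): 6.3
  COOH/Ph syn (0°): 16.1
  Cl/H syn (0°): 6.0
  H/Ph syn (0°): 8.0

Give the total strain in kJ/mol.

This conformer (eclipsed): H(0°)/COOH(0°) eclipsed 6.3; CH3(120°)/CH3(120°) eclipsed 10.8; CN(240°)/Ph(240°) eclipsed 9.9 → 27.0 kJ/mol.

27.0 kJ/mol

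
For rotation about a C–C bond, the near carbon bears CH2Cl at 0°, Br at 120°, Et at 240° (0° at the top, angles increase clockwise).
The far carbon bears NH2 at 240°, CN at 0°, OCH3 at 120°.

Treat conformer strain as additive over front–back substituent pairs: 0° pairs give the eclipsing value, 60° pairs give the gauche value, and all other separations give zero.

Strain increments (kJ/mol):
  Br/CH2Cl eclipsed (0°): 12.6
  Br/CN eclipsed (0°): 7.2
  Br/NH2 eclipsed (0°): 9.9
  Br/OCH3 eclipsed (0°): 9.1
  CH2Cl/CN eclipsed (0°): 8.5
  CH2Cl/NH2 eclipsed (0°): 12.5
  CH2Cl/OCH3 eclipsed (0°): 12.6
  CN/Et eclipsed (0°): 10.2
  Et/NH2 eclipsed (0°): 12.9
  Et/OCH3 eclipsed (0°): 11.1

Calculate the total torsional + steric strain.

This conformer (eclipsed): CH2Cl(0°)/CN(0°) eclipsed 8.5; Br(120°)/OCH3(120°) eclipsed 9.1; Et(240°)/NH2(240°) eclipsed 12.9 → 30.5 kJ/mol.

30.5 kJ/mol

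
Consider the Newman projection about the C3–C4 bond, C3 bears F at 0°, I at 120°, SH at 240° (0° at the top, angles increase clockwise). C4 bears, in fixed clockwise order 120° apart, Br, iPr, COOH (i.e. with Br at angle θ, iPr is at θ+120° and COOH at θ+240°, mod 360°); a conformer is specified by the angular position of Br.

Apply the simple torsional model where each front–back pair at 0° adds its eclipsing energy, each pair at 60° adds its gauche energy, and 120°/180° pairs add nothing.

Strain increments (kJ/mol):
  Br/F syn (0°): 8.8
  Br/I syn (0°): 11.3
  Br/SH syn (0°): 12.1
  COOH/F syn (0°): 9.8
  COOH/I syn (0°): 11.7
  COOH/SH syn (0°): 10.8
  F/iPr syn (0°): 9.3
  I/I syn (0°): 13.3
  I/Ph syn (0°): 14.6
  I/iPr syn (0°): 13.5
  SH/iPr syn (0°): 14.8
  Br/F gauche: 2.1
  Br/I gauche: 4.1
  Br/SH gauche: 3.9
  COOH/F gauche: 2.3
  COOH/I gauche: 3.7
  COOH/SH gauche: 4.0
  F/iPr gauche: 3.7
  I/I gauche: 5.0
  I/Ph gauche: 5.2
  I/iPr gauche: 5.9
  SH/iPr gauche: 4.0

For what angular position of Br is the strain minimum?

180°

Br at 0° (eclipsed): F(0°)/Br(0°) eclipsed 8.8; I(120°)/iPr(120°) eclipsed 13.5; SH(240°)/COOH(240°) eclipsed 10.8 → 33.1 kJ/mol.
Br at 60° (staggered): F(0°)/Br(60°) gauche 2.1; F(0°)/COOH(300°) gauche 2.3; I(120°)/Br(60°) gauche 4.1; I(120°)/iPr(180°) gauche 5.9; SH(240°)/iPr(180°) gauche 4.0; SH(240°)/COOH(300°) gauche 4.0 → 22.4 kJ/mol.
Br at 120° (eclipsed): F(0°)/COOH(0°) eclipsed 9.8; I(120°)/Br(120°) eclipsed 11.3; SH(240°)/iPr(240°) eclipsed 14.8 → 35.9 kJ/mol.
Br at 180° (staggered): F(0°)/iPr(300°) gauche 3.7; F(0°)/COOH(60°) gauche 2.3; I(120°)/Br(180°) gauche 4.1; I(120°)/COOH(60°) gauche 3.7; SH(240°)/Br(180°) gauche 3.9; SH(240°)/iPr(300°) gauche 4.0 → 21.7 kJ/mol.
Br at 240° (eclipsed): F(0°)/iPr(0°) eclipsed 9.3; I(120°)/COOH(120°) eclipsed 11.7; SH(240°)/Br(240°) eclipsed 12.1 → 33.1 kJ/mol.
Br at 300° (staggered): F(0°)/Br(300°) gauche 2.1; F(0°)/iPr(60°) gauche 3.7; I(120°)/iPr(60°) gauche 5.9; I(120°)/COOH(180°) gauche 3.7; SH(240°)/Br(300°) gauche 3.9; SH(240°)/COOH(180°) gauche 4.0 → 23.3 kJ/mol.
The minimum (21.7 kJ/mol) occurs with Br at 180°.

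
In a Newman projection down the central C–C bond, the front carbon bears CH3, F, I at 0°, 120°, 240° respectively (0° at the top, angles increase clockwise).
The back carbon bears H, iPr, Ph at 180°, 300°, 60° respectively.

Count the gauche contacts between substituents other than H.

4

Non-H gauche pairs: CH3(0°)/iPr(300°); CH3(0°)/Ph(60°); F(120°)/Ph(60°); I(240°)/iPr(300°) — 4 interactions.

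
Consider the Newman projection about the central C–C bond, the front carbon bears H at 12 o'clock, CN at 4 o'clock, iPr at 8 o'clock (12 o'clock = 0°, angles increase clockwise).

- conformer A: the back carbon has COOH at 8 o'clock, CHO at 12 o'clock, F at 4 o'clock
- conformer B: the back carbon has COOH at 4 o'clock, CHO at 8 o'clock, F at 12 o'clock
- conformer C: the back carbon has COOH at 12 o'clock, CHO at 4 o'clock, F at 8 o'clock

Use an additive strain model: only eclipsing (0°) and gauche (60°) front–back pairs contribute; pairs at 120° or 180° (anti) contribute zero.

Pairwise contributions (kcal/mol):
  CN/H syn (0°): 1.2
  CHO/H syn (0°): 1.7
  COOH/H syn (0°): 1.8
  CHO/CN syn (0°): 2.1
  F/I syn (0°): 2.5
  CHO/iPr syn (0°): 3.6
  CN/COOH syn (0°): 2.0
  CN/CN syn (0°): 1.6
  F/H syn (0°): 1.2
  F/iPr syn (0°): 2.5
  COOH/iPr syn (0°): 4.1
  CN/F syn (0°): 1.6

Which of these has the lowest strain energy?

C

A is eclipsed. H at 0° is eclipsed with CHO at 0° (1.7); CN at 120° is eclipsed with F at 120° (1.6); iPr at 240° is eclipsed with COOH at 240° (4.1). Total 7.4 kcal/mol.
B is eclipsed. H at 0° is eclipsed with F at 0° (1.2); CN at 120° is eclipsed with COOH at 120° (2.0); iPr at 240° is eclipsed with CHO at 240° (3.6). Total 6.8 kcal/mol.
C is eclipsed. H at 0° is eclipsed with COOH at 0° (1.8); CN at 120° is eclipsed with CHO at 120° (2.1); iPr at 240° is eclipsed with F at 240° (2.5). Total 6.4 kcal/mol.
C has the lowest total (6.4 kcal/mol).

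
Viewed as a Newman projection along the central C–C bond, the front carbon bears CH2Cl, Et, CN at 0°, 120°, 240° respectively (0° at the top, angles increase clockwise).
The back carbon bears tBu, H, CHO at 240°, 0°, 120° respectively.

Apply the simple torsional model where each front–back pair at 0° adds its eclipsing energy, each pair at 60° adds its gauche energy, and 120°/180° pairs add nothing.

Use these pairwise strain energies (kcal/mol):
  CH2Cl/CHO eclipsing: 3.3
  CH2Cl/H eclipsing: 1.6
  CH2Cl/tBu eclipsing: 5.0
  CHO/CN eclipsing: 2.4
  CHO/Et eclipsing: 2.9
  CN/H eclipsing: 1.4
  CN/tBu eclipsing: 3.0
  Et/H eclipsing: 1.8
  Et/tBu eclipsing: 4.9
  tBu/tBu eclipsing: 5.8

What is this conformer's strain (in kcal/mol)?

7.5 kcal/mol

This conformer (eclipsed): CH2Cl–H eclipsed, Et–CHO eclipsed, CN–tBu eclipsed; 1.6 + 2.9 + 3.0 = 7.5 kcal/mol.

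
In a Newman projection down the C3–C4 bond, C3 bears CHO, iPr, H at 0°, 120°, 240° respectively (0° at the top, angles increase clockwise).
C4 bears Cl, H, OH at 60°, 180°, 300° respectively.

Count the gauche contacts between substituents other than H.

Non-H gauche pairs: CHO(0°)/Cl(60°); CHO(0°)/OH(300°); iPr(120°)/Cl(60°) — 3 interactions.

3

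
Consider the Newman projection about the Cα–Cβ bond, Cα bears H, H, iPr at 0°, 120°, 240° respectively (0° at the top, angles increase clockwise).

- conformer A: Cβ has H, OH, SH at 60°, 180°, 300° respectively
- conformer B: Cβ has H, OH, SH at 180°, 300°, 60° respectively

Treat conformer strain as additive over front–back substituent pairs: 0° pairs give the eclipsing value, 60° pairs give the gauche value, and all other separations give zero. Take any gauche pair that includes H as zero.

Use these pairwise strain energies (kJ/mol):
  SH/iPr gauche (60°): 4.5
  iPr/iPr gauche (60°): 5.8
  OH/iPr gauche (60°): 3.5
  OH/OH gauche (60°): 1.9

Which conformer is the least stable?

A

A is staggered. iPr at 240° is gauche with OH at 180° (3.5); iPr at 240° is gauche with SH at 300° (4.5). Total 8.0 kJ/mol.
B is staggered. iPr at 240° is gauche with OH at 300° (3.5). Total 3.5 kJ/mol.
A has the highest total (8.0 kJ/mol).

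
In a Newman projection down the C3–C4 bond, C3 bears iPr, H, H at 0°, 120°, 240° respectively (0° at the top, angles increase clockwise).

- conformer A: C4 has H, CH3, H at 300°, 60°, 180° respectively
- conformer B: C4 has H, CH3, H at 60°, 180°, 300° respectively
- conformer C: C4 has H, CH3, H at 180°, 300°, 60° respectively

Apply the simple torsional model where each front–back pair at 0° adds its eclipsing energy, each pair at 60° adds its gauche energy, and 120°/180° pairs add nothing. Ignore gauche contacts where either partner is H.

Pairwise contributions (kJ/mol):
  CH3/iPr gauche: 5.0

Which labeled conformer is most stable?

A is staggered. iPr at 0° is gauche with CH3 at 60° (5.0). Total 5.0 kJ/mol.
B (staggered): no non-H gauche contacts → 0.0 kJ/mol.
C is staggered. iPr at 0° is gauche with CH3 at 300° (5.0). Total 5.0 kJ/mol.
B has the lowest total (0.0 kJ/mol).

B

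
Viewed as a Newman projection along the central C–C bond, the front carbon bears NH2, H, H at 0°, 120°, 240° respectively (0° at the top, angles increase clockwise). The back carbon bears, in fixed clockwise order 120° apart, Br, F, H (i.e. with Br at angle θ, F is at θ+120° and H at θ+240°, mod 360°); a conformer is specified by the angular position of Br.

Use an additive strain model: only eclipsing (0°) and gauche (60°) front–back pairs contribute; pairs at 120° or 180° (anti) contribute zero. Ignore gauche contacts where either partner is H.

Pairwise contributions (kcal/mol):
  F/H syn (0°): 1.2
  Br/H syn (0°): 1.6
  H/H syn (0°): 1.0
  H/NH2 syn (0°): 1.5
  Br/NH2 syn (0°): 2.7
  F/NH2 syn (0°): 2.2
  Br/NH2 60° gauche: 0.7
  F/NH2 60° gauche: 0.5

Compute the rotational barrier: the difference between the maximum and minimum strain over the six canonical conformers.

4.4 kcal/mol

Br at 0° (eclipsed): NH2(0°)/Br(0°) eclipsed 2.7; H(120°)/F(120°) eclipsed 1.2; H(240°)/H(240°) eclipsed 1.0 → 4.9 kcal/mol.
Br at 60° (staggered): NH2(0°)/Br(60°) gauche 0.7 → 0.7 kcal/mol.
Br at 120° (eclipsed): NH2(0°)/H(0°) eclipsed 1.5; H(120°)/Br(120°) eclipsed 1.6; H(240°)/F(240°) eclipsed 1.2 → 4.3 kcal/mol.
Br at 180° (staggered): NH2(0°)/F(300°) gauche 0.5 → 0.5 kcal/mol.
Br at 240° (eclipsed): NH2(0°)/F(0°) eclipsed 2.2; H(120°)/H(120°) eclipsed 1.0; H(240°)/Br(240°) eclipsed 1.6 → 4.8 kcal/mol.
Br at 300° (staggered): NH2(0°)/Br(300°) gauche 0.7; NH2(0°)/F(60°) gauche 0.5 → 1.2 kcal/mol.
Max at 0° (4.9 kcal/mol), min at 180° (0.5 kcal/mol); barrier = 4.4 kcal/mol.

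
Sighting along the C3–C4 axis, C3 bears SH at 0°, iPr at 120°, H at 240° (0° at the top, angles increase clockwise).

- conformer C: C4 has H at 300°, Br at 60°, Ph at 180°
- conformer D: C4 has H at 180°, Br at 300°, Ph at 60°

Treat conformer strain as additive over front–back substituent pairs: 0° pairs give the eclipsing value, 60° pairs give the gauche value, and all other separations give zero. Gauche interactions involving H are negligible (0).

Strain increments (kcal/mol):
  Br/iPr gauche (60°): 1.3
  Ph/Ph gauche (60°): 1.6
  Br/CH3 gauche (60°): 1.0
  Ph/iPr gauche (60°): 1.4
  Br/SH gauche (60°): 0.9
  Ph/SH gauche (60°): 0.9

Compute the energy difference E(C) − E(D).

C (staggered): SH(0°)/Br(60°) gauche 0.9; iPr(120°)/Br(60°) gauche 1.3; iPr(120°)/Ph(180°) gauche 1.4 → 3.6 kcal/mol.
D (staggered): SH(0°)/Br(300°) gauche 0.9; SH(0°)/Ph(60°) gauche 0.9; iPr(120°)/Ph(60°) gauche 1.4 → 3.2 kcal/mol.
E(C) − E(D) = 3.6 − 3.2 = +0.4 kcal/mol.

+0.4 kcal/mol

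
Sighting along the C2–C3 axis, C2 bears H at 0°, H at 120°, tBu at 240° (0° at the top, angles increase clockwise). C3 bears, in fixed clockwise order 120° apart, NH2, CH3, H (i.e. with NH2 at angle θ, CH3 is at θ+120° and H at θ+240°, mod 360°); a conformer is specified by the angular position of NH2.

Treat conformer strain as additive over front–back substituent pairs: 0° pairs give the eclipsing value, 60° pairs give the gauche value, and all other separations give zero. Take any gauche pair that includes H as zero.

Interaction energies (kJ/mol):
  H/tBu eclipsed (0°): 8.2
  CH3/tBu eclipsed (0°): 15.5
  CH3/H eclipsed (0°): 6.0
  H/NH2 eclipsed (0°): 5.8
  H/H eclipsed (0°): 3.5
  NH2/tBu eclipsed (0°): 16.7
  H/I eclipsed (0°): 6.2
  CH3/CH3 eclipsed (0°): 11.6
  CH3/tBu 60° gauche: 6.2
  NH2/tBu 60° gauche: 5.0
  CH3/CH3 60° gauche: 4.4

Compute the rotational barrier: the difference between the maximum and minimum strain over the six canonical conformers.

21.2 kJ/mol

NH2 at 0° (eclipsed): H–NH2 eclipsed, H–CH3 eclipsed, tBu–H eclipsed; 5.8 + 6.0 + 8.2 = 20.0 kJ/mol.
NH2 at 60° (staggered): tBu–CH3 gauche; 6.2 = 6.2 kJ/mol.
NH2 at 120° (eclipsed): H–H eclipsed, H–NH2 eclipsed, tBu–CH3 eclipsed; 3.5 + 5.8 + 15.5 = 24.8 kJ/mol.
NH2 at 180° (staggered): tBu–NH2 gauche, tBu–CH3 gauche; 5.0 + 6.2 = 11.2 kJ/mol.
NH2 at 240° (eclipsed): H–CH3 eclipsed, H–H eclipsed, tBu–NH2 eclipsed; 6.0 + 3.5 + 16.7 = 26.2 kJ/mol.
NH2 at 300° (staggered): tBu–NH2 gauche; 5.0 = 5.0 kJ/mol.
Max at 240° (26.2 kJ/mol), min at 300° (5.0 kJ/mol); barrier = 21.2 kJ/mol.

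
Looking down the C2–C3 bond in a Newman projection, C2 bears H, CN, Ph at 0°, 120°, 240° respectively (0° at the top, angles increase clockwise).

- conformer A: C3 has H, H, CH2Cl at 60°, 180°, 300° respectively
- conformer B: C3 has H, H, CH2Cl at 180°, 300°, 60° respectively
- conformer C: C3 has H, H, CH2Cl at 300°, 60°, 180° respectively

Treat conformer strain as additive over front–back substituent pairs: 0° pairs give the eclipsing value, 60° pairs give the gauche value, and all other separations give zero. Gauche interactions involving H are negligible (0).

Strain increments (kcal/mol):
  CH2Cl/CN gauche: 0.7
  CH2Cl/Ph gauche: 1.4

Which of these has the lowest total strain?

A (staggered): Ph–CH2Cl gauche; 1.4 = 1.4 kcal/mol.
B (staggered): CN–CH2Cl gauche; 0.7 = 0.7 kcal/mol.
C (staggered): CN–CH2Cl gauche, Ph–CH2Cl gauche; 0.7 + 1.4 = 2.1 kcal/mol.
B has the lowest total (0.7 kcal/mol).

B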